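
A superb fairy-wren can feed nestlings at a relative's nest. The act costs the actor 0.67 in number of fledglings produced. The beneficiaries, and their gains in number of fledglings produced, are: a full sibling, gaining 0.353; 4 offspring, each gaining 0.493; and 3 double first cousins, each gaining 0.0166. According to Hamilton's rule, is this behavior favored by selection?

Yes

Hamilton's rule: the trait is favored when the sum of r·B over every recipient exceeds the actor's cost C.
r to a full sibling = 0.5 (full sibs share both parents — two paths of length 2: r = 2·(1/2)^2 = 1/2).
r to an offspring = 1/2 (one parent–offspring link: r = (1/2)^1 = 1/2).
r to a double first cousin = 0.25 (double first cousins share both grandparent pairs — four paths of length 4: r = 4·(1/2)^4 = 1/4).
Summing one r·B term per recipient: 1·0.5·0.353 + 4·0.5·0.493 + 3·0.25·0.0166 = 1.17495.
1.17495 > 0.67: the indirect benefit exceeds the cost.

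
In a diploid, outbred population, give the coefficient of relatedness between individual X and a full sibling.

Each parent–offspring link contributes a factor of 1/2, and independent paths through distinct common ancestors add.
Full sibs share both parents — two paths of length 2: r = 2·(1/2)^2 = 1/2.

0.5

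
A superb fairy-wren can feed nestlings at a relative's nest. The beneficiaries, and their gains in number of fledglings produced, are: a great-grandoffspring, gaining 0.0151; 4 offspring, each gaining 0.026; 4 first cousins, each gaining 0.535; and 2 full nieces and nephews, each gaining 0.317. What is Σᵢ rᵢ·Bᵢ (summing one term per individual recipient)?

r to a great-grandoffspring = 1/8 (three parent–offspring links: r = (1/2)^3 = 1/8).
r to an offspring = 0.5 (one parent–offspring link: r = (1/2)^1 = 1/2).
r to a first cousin = 1/8 (first cousins share one grandparent pair — two paths of length 4: r = 2·(1/2)^4 = 1/8).
r to a full niece or nephew = 1/4 (full aunt/uncle↔niece/nephew: two paths of length 3 through the shared grandparent pair: r = 2·(1/2)^3 = 1/4).
Summing one r·B term per recipient: 1·0.125·0.0151 + 4·0.5·0.026 + 4·0.125·0.535 + 2·0.25·0.317 = 0.4798875.

0.4798875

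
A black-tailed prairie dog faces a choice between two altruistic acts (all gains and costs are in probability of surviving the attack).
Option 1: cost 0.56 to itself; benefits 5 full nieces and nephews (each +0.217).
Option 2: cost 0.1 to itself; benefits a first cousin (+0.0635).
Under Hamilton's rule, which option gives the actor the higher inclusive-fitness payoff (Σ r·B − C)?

Option 1: r to a full niece or nephew = 0.25.
Option 1: Σ r·B − C = (5·0.25·0.217) − 0.56 = -0.28875.
Option 2: r to a first cousin = 0.125.
Option 2: Σ r·B − C = (1·0.125·0.0635) − 0.1 = -0.0920625.
Option 2 has the higher net inclusive-fitness payoff.

Option 2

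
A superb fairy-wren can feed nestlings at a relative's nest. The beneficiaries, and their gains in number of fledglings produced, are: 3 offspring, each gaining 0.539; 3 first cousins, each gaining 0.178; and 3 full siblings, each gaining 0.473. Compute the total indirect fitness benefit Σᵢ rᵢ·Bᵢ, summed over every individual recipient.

r to an offspring = 0.5 (one parent–offspring link: r = (1/2)^1 = 1/2).
r to a first cousin = 1/8 (first cousins share one grandparent pair — two paths of length 4: r = 2·(1/2)^4 = 1/8).
r to a full sibling = 1/2 (full sibs share both parents — two paths of length 2: r = 2·(1/2)^2 = 1/2).
Summing one r·B term per recipient: 3·0.5·0.539 + 3·0.125·0.178 + 3·0.5·0.473 = 1.58475.

1.58475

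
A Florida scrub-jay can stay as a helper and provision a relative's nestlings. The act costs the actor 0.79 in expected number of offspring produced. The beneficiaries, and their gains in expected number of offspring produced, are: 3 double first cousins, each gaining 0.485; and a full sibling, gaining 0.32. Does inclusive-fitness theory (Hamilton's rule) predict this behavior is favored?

Hamilton's rule: the trait is favored when the sum of r·B over every recipient exceeds the actor's cost C.
r to a double first cousin = 1/4 (double first cousins share both grandparent pairs — four paths of length 4: r = 4·(1/2)^4 = 1/4).
r to a full sibling = 0.5 (full sibs share both parents — two paths of length 2: r = 2·(1/2)^2 = 1/2).
Summing one r·B term per recipient: 3·0.25·0.485 + 1·0.5·0.32 = 0.52375.
0.52375 < 0.79: the indirect benefit is less than the cost.

No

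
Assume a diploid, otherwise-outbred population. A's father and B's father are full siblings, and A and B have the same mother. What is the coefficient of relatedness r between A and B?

0.375

Relatedness sums over independent paths through distinct common ancestors.
A and B are related in two ways: first cousins through their fathers (r = 1/8) and half-sibs through their shared mother (r = 1/4).
r = 1/8 + 1/4 = 0.375.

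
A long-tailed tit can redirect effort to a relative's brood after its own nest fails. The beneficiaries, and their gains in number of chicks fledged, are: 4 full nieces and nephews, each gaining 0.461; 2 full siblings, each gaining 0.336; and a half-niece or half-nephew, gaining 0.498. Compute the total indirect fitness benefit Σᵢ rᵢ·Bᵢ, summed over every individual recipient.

r to a full niece or nephew = 0.25 (full aunt/uncle↔niece/nephew: two paths of length 3 through the shared grandparent pair: r = 2·(1/2)^3 = 1/4).
r to a full sibling = 1/2 (full sibs share both parents — two paths of length 2: r = 2·(1/2)^2 = 1/2).
r to a half-niece or half-nephew = 1/8 (half-aunt/uncle↔niece/nephew: one path of length 3: r = (1/2)^3 = 1/8).
Summing one r·B term per recipient: 4·0.25·0.461 + 2·0.5·0.336 + 1·0.125·0.498 = 0.85925.

0.85925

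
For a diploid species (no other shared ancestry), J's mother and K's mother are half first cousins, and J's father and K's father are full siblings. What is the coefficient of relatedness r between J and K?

Relatedness sums over independent paths through distinct common ancestors.
J and K are related in two ways: half second cousins through their mothers (r = 1/64) and first cousins through their fathers (r = 1/8).
r = 1/64 + 1/8 = 0.140625.

0.140625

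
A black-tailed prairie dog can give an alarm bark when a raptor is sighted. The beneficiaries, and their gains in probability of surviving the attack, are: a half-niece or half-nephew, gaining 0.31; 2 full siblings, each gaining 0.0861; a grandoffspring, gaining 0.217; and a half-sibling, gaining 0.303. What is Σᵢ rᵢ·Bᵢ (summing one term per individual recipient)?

r to a half-niece or half-nephew = 0.125 (half-aunt/uncle↔niece/nephew: one path of length 3: r = (1/2)^3 = 1/8).
r to a full sibling = 0.5 (full sibs share both parents — two paths of length 2: r = 2·(1/2)^2 = 1/2).
r to a grandoffspring = 1/4 (two parent–offspring links: r = (1/2)^2 = 1/4).
r to a half-sibling = 0.25 (half-sibs share one parent — one path of length 2: r = (1/2)^2 = 1/4).
Summing one r·B term per recipient: 1·0.125·0.31 + 2·0.5·0.0861 + 1·0.25·0.217 + 1·0.25·0.303 = 0.25485.

0.25485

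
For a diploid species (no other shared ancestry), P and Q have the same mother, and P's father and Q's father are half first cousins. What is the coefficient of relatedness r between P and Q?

Independent pedigree routes through distinct common ancestors add.
P and Q are related in two ways: half-sibs through their shared mother (r = 1/4) and half second cousins through their fathers (r = 1/64).
r = 1/4 + 1/64 = 17/64 = 0.265625.

0.265625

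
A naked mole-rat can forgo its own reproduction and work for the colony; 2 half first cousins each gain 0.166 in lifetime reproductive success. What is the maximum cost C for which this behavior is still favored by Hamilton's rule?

0.02075

r to a half first cousin = 1/16 (half first cousins share one grandparent — one path of length 4: r = (1/2)^4 = 1/16).
Hamilton's rule: n·r·B > C, so the trait is favored while C < n·r·B = 2·0.0625·0.166 = 0.02075.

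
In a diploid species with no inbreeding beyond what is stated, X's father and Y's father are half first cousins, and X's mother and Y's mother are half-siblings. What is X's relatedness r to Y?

0.078125

Independent pedigree routes through distinct common ancestors add.
X and Y are related in two ways: half second cousins through their fathers (r = 1/64) and half first cousins through their mothers (r = 1/16).
r = 1/64 + 1/16 = 0.078125.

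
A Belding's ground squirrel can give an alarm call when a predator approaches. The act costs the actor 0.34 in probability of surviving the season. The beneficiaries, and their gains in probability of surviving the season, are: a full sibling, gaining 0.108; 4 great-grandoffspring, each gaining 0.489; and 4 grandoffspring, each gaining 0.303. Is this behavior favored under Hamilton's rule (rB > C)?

Yes

Hamilton's rule: the trait is favored when the sum of r·B over every recipient exceeds the actor's cost C.
r to a full sibling = 0.5 (full sibs share both parents — two paths of length 2: r = 2·(1/2)^2 = 1/2).
r to a great-grandoffspring = 0.125 (three parent–offspring links: r = (1/2)^3 = 1/8).
r to a grandoffspring = 0.25 (two parent–offspring links: r = (1/2)^2 = 1/4).
Summing one r·B term per recipient: 1·0.5·0.108 + 4·0.125·0.489 + 4·0.25·0.303 = 0.6015.
0.6015 > 0.34: the indirect benefit exceeds the cost.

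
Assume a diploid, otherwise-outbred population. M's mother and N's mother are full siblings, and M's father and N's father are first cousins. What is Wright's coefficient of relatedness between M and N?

Relatedness sums over independent paths through distinct common ancestors.
M and N are related in two ways: first cousins through their mothers (r = 1/8) and second cousins through their fathers (r = 1/32).
r = 1/8 + 1/32 = 5/32 = 0.15625.

0.15625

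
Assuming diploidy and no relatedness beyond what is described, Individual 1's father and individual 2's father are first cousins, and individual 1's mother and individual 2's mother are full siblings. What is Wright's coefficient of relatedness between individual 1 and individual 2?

Independent pedigree routes through distinct common ancestors add.
Individual 1 and individual 2 are related in two ways: second cousins through their fathers (r = 1/32) and first cousins through their mothers (r = 1/8).
r = 1/32 + 1/8 = 5/32 = 0.15625.

0.15625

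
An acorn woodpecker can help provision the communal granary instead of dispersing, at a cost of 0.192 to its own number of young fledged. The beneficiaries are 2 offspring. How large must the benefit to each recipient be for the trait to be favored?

r to an offspring = 0.5 (one parent–offspring link: r = (1/2)^1 = 1/2).
Hamilton's rule with n recipients of equal r: n·r·B > C, so B > C/(n·r) = 0.192/(2·0.5) = 0.192.

0.192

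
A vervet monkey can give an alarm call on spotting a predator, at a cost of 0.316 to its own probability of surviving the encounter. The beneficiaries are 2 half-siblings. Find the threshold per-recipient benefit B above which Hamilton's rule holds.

0.632

r to a half-sibling = 0.25 (half-sibs share one parent — one path of length 2: r = (1/2)^2 = 1/4).
Hamilton's rule with n recipients of equal r: n·r·B > C, so B > C/(n·r) = 0.316/(2·0.25) = 0.632.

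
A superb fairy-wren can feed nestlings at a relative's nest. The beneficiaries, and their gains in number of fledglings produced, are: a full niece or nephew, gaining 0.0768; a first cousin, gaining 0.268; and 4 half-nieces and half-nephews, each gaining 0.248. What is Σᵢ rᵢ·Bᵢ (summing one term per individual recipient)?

r to a full niece or nephew = 0.25 (full aunt/uncle↔niece/nephew: two paths of length 3 through the shared grandparent pair: r = 2·(1/2)^3 = 1/4).
r to a first cousin = 0.125 (first cousins share one grandparent pair — two paths of length 4: r = 2·(1/2)^4 = 1/8).
r to a half-niece or half-nephew = 1/8 (half-aunt/uncle↔niece/nephew: one path of length 3: r = (1/2)^3 = 1/8).
Summing one r·B term per recipient: 1·0.25·0.0768 + 1·0.125·0.268 + 4·0.125·0.248 = 0.1767.

0.1767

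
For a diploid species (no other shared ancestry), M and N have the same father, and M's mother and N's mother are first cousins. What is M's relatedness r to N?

0.28125

Independent pedigree routes through distinct common ancestors add.
M and N are related in two ways: half-sibs through their shared father (r = 1/4) and second cousins through their mothers (r = 1/32).
r = 1/4 + 1/32 = 0.28125.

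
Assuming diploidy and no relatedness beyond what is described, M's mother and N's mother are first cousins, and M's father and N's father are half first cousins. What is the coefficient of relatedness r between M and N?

0.046875

Relatedness sums over independent paths through distinct common ancestors.
M and N are related in two ways: second cousins through their mothers (r = 1/32) and half second cousins through their fathers (r = 1/64).
r = 1/32 + 1/64 = 0.046875.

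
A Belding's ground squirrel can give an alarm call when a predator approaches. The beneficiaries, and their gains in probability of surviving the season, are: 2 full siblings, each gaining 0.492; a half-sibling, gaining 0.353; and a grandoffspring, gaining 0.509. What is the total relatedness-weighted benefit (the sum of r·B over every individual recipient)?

0.7075

r to a full sibling = 0.5 (full sibs share both parents — two paths of length 2: r = 2·(1/2)^2 = 1/2).
r to a half-sibling = 1/4 (half-sibs share one parent — one path of length 2: r = (1/2)^2 = 1/4).
r to a grandoffspring = 1/4 (two parent–offspring links: r = (1/2)^2 = 1/4).
Summing one r·B term per recipient: 2·0.5·0.492 + 1·0.25·0.353 + 1·0.25·0.509 = 0.7075.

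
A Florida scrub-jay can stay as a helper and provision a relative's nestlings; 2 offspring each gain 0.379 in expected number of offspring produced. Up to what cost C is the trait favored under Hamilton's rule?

r to an offspring = 0.5 (one parent–offspring link: r = (1/2)^1 = 1/2).
Hamilton's rule: n·r·B > C, so the trait is favored while C < n·r·B = 2·0.5·0.379 = 0.379.

0.379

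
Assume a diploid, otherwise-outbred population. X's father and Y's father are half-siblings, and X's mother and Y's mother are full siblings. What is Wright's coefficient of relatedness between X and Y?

0.1875

Relatedness sums over independent paths through distinct common ancestors.
X and Y are related in two ways: half first cousins through their fathers (r = 1/16) and first cousins through their mothers (r = 1/8).
r = 1/16 + 1/8 = 3/16 = 0.1875.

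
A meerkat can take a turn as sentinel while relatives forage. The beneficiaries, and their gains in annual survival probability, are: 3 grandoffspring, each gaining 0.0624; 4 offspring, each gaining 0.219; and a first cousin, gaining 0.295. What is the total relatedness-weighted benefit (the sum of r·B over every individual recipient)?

r to a grandoffspring = 0.25 (two parent–offspring links: r = (1/2)^2 = 1/4).
r to an offspring = 0.5 (one parent–offspring link: r = (1/2)^1 = 1/2).
r to a first cousin = 0.125 (first cousins share one grandparent pair — two paths of length 4: r = 2·(1/2)^4 = 1/8).
Summing one r·B term per recipient: 3·0.25·0.0624 + 4·0.5·0.219 + 1·0.125·0.295 = 0.521675.

0.521675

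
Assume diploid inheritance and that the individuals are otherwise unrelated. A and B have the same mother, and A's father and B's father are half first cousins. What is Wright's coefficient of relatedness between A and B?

Independent pedigree routes through distinct common ancestors add.
A and B are related in two ways: half-sibs through their shared mother (r = 1/4) and half second cousins through their fathers (r = 1/64).
r = 1/4 + 1/64 = 0.265625.

0.265625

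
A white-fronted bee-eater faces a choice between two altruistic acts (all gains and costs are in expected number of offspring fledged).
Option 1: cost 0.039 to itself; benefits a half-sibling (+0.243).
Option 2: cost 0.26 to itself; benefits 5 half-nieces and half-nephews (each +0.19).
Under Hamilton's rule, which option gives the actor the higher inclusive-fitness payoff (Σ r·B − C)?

Option 1: r to a half-sibling = 0.25.
Option 1: Σ r·B − C = (1·0.25·0.243) − 0.039 = 0.02175.
Option 2: r to a half-niece or half-nephew = 0.125.
Option 2: Σ r·B − C = (5·0.125·0.19) − 0.26 = -0.14125.
Option 1 has the higher net inclusive-fitness payoff.

Option 1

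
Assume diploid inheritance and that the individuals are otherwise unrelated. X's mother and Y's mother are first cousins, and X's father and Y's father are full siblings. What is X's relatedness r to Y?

Wright's path rule: contributions from independent ancestry routes add.
X and Y are related in two ways: second cousins through their mothers (r = 1/32) and first cousins through their fathers (r = 1/8).
r = 1/32 + 1/8 = 5/32 = 0.15625.

0.15625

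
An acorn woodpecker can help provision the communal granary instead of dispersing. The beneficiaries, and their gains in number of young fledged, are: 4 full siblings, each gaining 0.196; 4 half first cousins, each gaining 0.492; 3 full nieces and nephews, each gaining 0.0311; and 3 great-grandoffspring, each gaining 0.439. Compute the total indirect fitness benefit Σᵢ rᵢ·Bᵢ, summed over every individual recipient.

0.70295

r to a full sibling = 0.5 (full sibs share both parents — two paths of length 2: r = 2·(1/2)^2 = 1/2).
r to a half first cousin = 1/16 (half first cousins share one grandparent — one path of length 4: r = (1/2)^4 = 1/16).
r to a full niece or nephew = 0.25 (full aunt/uncle↔niece/nephew: two paths of length 3 through the shared grandparent pair: r = 2·(1/2)^3 = 1/4).
r to a great-grandoffspring = 1/8 (three parent–offspring links: r = (1/2)^3 = 1/8).
Summing one r·B term per recipient: 4·0.5·0.196 + 4·0.0625·0.492 + 3·0.25·0.0311 + 3·0.125·0.439 = 0.70295.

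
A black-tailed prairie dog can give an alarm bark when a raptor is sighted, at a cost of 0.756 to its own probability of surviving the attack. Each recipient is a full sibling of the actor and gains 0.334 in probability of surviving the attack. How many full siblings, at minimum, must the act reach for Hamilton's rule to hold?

r to a full sibling = 1/2 (full sibs share both parents — two paths of length 2: r = 2·(1/2)^2 = 1/2).
Hamilton's rule: n·r·B > C  ⇒  n > C/(r·B) = 0.756/(0.5·0.334) = 4.527.
The smallest integer exceeding 4.527 is 5.

5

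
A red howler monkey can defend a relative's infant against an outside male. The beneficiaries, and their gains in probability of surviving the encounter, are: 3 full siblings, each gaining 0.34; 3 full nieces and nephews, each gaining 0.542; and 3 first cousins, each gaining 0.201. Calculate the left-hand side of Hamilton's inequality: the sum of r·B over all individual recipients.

r to a full sibling = 0.5 (full sibs share both parents — two paths of length 2: r = 2·(1/2)^2 = 1/2).
r to a full niece or nephew = 0.25 (full aunt/uncle↔niece/nephew: two paths of length 3 through the shared grandparent pair: r = 2·(1/2)^3 = 1/4).
r to a first cousin = 0.125 (first cousins share one grandparent pair — two paths of length 4: r = 2·(1/2)^4 = 1/8).
Summing one r·B term per recipient: 3·0.5·0.34 + 3·0.25·0.542 + 3·0.125·0.201 = 0.991875.

0.991875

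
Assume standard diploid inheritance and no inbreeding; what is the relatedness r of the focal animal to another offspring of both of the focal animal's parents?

Each parent–offspring link contributes a factor of 1/2, and independent paths through distinct common ancestors add.
Full sibs share both parents — two paths of length 2: r = 2·(1/2)^2 = 1/2.

0.5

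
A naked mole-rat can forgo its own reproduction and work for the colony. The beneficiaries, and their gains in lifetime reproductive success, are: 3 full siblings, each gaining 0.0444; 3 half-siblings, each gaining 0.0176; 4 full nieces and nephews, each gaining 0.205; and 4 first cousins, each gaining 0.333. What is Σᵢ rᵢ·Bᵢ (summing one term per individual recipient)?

r to a full sibling = 1/2 (full sibs share both parents — two paths of length 2: r = 2·(1/2)^2 = 1/2).
r to a half-sibling = 1/4 (half-sibs share one parent — one path of length 2: r = (1/2)^2 = 1/4).
r to a full niece or nephew = 0.25 (full aunt/uncle↔niece/nephew: two paths of length 3 through the shared grandparent pair: r = 2·(1/2)^3 = 1/4).
r to a first cousin = 1/8 (first cousins share one grandparent pair — two paths of length 4: r = 2·(1/2)^4 = 1/8).
Summing one r·B term per recipient: 3·0.5·0.0444 + 3·0.25·0.0176 + 4·0.25·0.205 + 4·0.125·0.333 = 0.4513.

0.4513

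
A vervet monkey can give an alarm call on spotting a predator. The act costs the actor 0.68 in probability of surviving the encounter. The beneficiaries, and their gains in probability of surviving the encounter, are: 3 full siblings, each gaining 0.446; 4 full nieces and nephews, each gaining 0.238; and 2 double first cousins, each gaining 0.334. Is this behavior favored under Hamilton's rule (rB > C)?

Yes

Hamilton's rule: the trait is favored when the sum of r·B over every recipient exceeds the actor's cost C.
r to a full sibling = 1/2 (full sibs share both parents — two paths of length 2: r = 2·(1/2)^2 = 1/2).
r to a full niece or nephew = 1/4 (full aunt/uncle↔niece/nephew: two paths of length 3 through the shared grandparent pair: r = 2·(1/2)^3 = 1/4).
r to a double first cousin = 0.25 (double first cousins share both grandparent pairs — four paths of length 4: r = 4·(1/2)^4 = 1/4).
Summing one r·B term per recipient: 3·0.5·0.446 + 4·0.25·0.238 + 2·0.25·0.334 = 1.074.
1.074 > 0.68: the indirect benefit exceeds the cost.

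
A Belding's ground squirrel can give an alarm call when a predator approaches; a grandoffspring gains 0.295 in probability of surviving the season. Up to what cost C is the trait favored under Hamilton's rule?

0.07375

r to a grandoffspring = 1/4 (two parent–offspring links: r = (1/2)^2 = 1/4).
Hamilton's rule: n·r·B > C, so the trait is favored while C < n·r·B = 1·0.25·0.295 = 0.07375.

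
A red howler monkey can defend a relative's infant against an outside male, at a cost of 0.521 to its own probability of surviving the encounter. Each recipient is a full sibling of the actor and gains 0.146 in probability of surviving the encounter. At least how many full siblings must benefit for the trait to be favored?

8

r to a full sibling = 1/2 (full sibs share both parents — two paths of length 2: r = 2·(1/2)^2 = 1/2).
Hamilton's rule: n·r·B > C  ⇒  n > C/(r·B) = 0.521/(0.5·0.146) = 7.137.
The smallest integer exceeding 7.137 is 8.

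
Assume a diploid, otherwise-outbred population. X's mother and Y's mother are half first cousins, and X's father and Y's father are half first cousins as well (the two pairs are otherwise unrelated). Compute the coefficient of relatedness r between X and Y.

Wright's path rule: contributions from independent ancestry routes add.
X and Y are related in two ways: half second cousins through their mothers (r = 1/64) and half second cousins through their fathers (r = 1/64).
r = 1/64 + 1/64 = 0.03125.

0.03125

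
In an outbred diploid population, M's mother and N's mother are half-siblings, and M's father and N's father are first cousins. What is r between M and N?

With two independent routes of shared ancestry, r is the sum of the two contributions.
M and N are related in two ways: half first cousins through their mothers (r = 1/16) and second cousins through their fathers (r = 1/32).
r = 1/16 + 1/32 = 0.09375.

0.09375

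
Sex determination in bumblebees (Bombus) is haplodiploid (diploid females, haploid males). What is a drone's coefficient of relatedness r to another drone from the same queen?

Haploid brothers each carry a random half of the queen's diploid genome, so on average they share half: r = 1/2.

0.5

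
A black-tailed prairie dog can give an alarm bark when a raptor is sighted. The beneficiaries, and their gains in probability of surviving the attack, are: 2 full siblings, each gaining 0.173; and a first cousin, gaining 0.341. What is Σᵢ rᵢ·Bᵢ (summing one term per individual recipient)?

0.215625

r to a full sibling = 1/2 (full sibs share both parents — two paths of length 2: r = 2·(1/2)^2 = 1/2).
r to a first cousin = 0.125 (first cousins share one grandparent pair — two paths of length 4: r = 2·(1/2)^4 = 1/8).
Summing one r·B term per recipient: 2·0.5·0.173 + 1·0.125·0.341 = 0.215625.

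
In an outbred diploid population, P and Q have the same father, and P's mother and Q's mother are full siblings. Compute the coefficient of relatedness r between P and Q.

Independent pedigree routes through distinct common ancestors add.
P and Q are related in two ways: half-sibs through their shared father (r = 1/4) and first cousins through their mothers (r = 1/8).
r = 1/4 + 1/8 = 0.375.

0.375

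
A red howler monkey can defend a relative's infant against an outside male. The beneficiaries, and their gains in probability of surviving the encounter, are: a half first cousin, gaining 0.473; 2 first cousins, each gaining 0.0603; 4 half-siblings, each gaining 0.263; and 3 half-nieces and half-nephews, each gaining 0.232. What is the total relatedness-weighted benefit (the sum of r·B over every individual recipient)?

0.3946375

r to a half first cousin = 0.0625 (half first cousins share one grandparent — one path of length 4: r = (1/2)^4 = 1/16).
r to a first cousin = 1/8 (first cousins share one grandparent pair — two paths of length 4: r = 2·(1/2)^4 = 1/8).
r to a half-sibling = 0.25 (half-sibs share one parent — one path of length 2: r = (1/2)^2 = 1/4).
r to a half-niece or half-nephew = 0.125 (half-aunt/uncle↔niece/nephew: one path of length 3: r = (1/2)^3 = 1/8).
Summing one r·B term per recipient: 1·0.0625·0.473 + 2·0.125·0.0603 + 4·0.25·0.263 + 3·0.125·0.232 = 0.3946375.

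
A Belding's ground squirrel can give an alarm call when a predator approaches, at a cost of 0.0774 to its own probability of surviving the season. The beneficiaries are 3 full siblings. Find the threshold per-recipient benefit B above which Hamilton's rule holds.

r to a full sibling = 0.5 (full sibs share both parents — two paths of length 2: r = 2·(1/2)^2 = 1/2).
Hamilton's rule with n recipients of equal r: n·r·B > C, so B > C/(n·r) = 0.0774/(3·0.5) = 0.0516.

0.0516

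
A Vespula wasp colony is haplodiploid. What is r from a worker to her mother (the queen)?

One meiotic link between diploid queen and diploid daughter: r = 1/2.

0.5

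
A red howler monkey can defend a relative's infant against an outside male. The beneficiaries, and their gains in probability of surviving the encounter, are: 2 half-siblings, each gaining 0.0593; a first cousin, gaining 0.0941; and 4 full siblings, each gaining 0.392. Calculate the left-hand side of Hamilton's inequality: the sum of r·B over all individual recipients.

0.8254125

r to a half-sibling = 0.25 (half-sibs share one parent — one path of length 2: r = (1/2)^2 = 1/4).
r to a first cousin = 0.125 (first cousins share one grandparent pair — two paths of length 4: r = 2·(1/2)^4 = 1/8).
r to a full sibling = 1/2 (full sibs share both parents — two paths of length 2: r = 2·(1/2)^2 = 1/2).
Summing one r·B term per recipient: 2·0.25·0.0593 + 1·0.125·0.0941 + 4·0.5·0.392 = 0.8254125.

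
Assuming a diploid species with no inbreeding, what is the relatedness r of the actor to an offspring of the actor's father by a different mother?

0.25

Each parent–offspring link contributes a factor of 1/2, and independent paths through distinct common ancestors add.
Half-sibs share one parent — one path of length 2: r = (1/2)^2 = 1/4.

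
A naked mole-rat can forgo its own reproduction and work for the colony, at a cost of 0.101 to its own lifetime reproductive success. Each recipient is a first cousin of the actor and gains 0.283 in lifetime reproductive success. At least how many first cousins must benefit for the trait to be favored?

r to a first cousin = 0.125 (first cousins share one grandparent pair — two paths of length 4: r = 2·(1/2)^4 = 1/8).
Hamilton's rule: n·r·B > C  ⇒  n > C/(r·B) = 0.101/(0.125·0.283) = 2.855.
The smallest integer exceeding 2.855 is 3.

3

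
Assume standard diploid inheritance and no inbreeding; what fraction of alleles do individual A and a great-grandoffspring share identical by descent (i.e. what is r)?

Each parent–offspring link contributes a factor of 1/2, and independent paths through distinct common ancestors add.
Three parent–offspring links: r = (1/2)^3 = 1/8.

0.125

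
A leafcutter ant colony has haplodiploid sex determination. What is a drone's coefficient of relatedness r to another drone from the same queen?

Haploid brothers each carry a random half of the queen's diploid genome, so on average they share half: r = 1/2.

0.5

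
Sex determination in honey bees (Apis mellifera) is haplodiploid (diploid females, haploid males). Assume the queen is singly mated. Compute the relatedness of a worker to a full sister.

Haplodiploid full sisters inherit their father's entire haploid genome identically (contributing 1/2) and on average half of their mother's contribution (1/2 · 1/2 = 1/4); r = 1/2 + 1/4 = 3/4.

0.75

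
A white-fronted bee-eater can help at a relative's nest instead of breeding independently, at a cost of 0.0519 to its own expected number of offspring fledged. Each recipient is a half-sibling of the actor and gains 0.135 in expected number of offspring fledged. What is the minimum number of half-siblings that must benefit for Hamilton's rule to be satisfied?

2

r to a half-sibling = 0.25 (half-sibs share one parent — one path of length 2: r = (1/2)^2 = 1/4).
Hamilton's rule: n·r·B > C  ⇒  n > C/(r·B) = 0.0519/(0.25·0.135) = 1.538.
The smallest integer exceeding 1.538 is 2.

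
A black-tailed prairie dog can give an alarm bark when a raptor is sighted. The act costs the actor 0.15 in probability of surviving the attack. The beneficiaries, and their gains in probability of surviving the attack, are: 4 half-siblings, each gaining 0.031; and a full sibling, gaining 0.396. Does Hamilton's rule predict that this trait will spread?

Hamilton's rule: the trait is favored when the sum of r·B over every recipient exceeds the actor's cost C.
r to a half-sibling = 0.25 (half-sibs share one parent — one path of length 2: r = (1/2)^2 = 1/4).
r to a full sibling = 0.5 (full sibs share both parents — two paths of length 2: r = 2·(1/2)^2 = 1/2).
Summing one r·B term per recipient: 4·0.25·0.031 + 1·0.5·0.396 = 0.229.
0.229 > 0.15: the indirect benefit exceeds the cost.

Yes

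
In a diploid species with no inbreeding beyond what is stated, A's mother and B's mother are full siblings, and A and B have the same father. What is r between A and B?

0.375

With two independent routes of shared ancestry, r is the sum of the two contributions.
A and B are related in two ways: first cousins through their mothers (r = 1/8) and half-sibs through their shared father (r = 1/4).
r = 1/8 + 1/4 = 0.375.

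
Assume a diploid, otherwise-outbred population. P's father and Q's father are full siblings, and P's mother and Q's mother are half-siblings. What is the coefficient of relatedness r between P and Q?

0.1875

Relatedness sums over independent paths through distinct common ancestors.
P and Q are related in two ways: first cousins through their fathers (r = 1/8) and half first cousins through their mothers (r = 1/16).
r = 1/8 + 1/16 = 3/16 = 0.1875.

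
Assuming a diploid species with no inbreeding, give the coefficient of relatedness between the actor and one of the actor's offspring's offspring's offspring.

Each parent–offspring link contributes a factor of 1/2, and independent paths through distinct common ancestors add.
Three parent–offspring links: r = (1/2)^3 = 1/8.

0.125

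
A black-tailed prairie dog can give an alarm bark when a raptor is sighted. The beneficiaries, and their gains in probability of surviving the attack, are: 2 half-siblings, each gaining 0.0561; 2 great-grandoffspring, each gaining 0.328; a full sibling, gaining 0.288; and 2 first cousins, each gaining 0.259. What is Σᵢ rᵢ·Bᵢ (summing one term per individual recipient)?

0.3188

r to a half-sibling = 0.25 (half-sibs share one parent — one path of length 2: r = (1/2)^2 = 1/4).
r to a great-grandoffspring = 1/8 (three parent–offspring links: r = (1/2)^3 = 1/8).
r to a full sibling = 1/2 (full sibs share both parents — two paths of length 2: r = 2·(1/2)^2 = 1/2).
r to a first cousin = 0.125 (first cousins share one grandparent pair — two paths of length 4: r = 2·(1/2)^4 = 1/8).
Summing one r·B term per recipient: 2·0.25·0.0561 + 2·0.125·0.328 + 1·0.5·0.288 + 2·0.125·0.259 = 0.3188.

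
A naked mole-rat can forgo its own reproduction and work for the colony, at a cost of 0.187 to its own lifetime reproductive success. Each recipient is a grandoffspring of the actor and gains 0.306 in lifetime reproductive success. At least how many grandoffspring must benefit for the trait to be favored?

r to a grandoffspring = 1/4 (two parent–offspring links: r = (1/2)^2 = 1/4).
Hamilton's rule: n·r·B > C  ⇒  n > C/(r·B) = 0.187/(0.25·0.306) = 2.444.
The smallest integer exceeding 2.444 is 3.

3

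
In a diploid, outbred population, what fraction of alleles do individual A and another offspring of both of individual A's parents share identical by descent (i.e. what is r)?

Each parent–offspring link contributes a factor of 1/2, and independent paths through distinct common ancestors add.
Full sibs share both parents — two paths of length 2: r = 2·(1/2)^2 = 1/2.

0.5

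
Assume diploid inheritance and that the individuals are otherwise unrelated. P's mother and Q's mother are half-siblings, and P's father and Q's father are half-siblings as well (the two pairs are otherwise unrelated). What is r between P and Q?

0.125

Independent pedigree routes through distinct common ancestors add.
P and Q are related in two ways: half first cousins through their mothers (r = 1/16) and half first cousins through their fathers (r = 1/16).
r = 1/16 + 1/16 = 1/8 = 0.125.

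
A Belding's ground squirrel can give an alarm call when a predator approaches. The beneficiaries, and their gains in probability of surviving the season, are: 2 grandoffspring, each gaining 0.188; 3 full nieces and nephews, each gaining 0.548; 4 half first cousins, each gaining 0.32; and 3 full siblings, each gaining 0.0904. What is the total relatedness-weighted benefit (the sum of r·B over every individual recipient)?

0.7206

r to a grandoffspring = 1/4 (two parent–offspring links: r = (1/2)^2 = 1/4).
r to a full niece or nephew = 0.25 (full aunt/uncle↔niece/nephew: two paths of length 3 through the shared grandparent pair: r = 2·(1/2)^3 = 1/4).
r to a half first cousin = 0.0625 (half first cousins share one grandparent — one path of length 4: r = (1/2)^4 = 1/16).
r to a full sibling = 1/2 (full sibs share both parents — two paths of length 2: r = 2·(1/2)^2 = 1/2).
Summing one r·B term per recipient: 2·0.25·0.188 + 3·0.25·0.548 + 4·0.0625·0.32 + 3·0.5·0.0904 = 0.7206.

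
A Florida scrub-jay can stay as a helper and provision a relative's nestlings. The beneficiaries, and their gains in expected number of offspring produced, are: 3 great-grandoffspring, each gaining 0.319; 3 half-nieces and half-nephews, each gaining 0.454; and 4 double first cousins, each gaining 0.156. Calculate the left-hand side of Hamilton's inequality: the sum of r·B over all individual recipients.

0.445875

r to a great-grandoffspring = 0.125 (three parent–offspring links: r = (1/2)^3 = 1/8).
r to a half-niece or half-nephew = 1/8 (half-aunt/uncle↔niece/nephew: one path of length 3: r = (1/2)^3 = 1/8).
r to a double first cousin = 0.25 (double first cousins share both grandparent pairs — four paths of length 4: r = 4·(1/2)^4 = 1/4).
Summing one r·B term per recipient: 3·0.125·0.319 + 3·0.125·0.454 + 4·0.25·0.156 = 0.445875.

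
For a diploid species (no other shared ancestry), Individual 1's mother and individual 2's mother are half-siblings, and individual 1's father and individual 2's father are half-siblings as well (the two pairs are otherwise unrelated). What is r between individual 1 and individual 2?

Independent pedigree routes through distinct common ancestors add.
Individual 1 and individual 2 are related in two ways: half first cousins through their mothers (r = 1/16) and half first cousins through their fathers (r = 1/16).
r = 1/16 + 1/16 = 0.125.

0.125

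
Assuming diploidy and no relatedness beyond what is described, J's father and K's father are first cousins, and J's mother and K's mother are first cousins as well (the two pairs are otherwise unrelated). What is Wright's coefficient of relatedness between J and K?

0.0625

Relatedness sums over independent paths through distinct common ancestors.
J and K are related in two ways: second cousins through their fathers (r = 1/32) and second cousins through their mothers (r = 1/32).
r = 1/32 + 1/32 = 1/16 = 0.0625.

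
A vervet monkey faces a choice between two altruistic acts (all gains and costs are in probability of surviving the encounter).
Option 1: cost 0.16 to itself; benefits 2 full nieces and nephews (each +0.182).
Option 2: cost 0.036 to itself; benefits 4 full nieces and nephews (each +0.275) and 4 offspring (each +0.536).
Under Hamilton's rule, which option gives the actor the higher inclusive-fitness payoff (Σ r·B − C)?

Option 1: r to a full niece or nephew = 0.25.
Option 1: Σ r·B − C = (2·0.25·0.182) − 0.16 = -0.069.
Option 2: r to a full niece or nephew = 0.25.
Option 2: r to an offspring = 0.5.
Option 2: Σ r·B − C = (4·0.25·0.275 + 4·0.5·0.536) − 0.036 = 1.311.
Option 2 has the higher net inclusive-fitness payoff.

Option 2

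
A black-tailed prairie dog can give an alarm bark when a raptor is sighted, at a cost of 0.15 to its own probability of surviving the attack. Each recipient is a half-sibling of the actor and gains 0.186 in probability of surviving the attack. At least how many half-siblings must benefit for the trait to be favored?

4

r to a half-sibling = 1/4 (half-sibs share one parent — one path of length 2: r = (1/2)^2 = 1/4).
Hamilton's rule: n·r·B > C  ⇒  n > C/(r·B) = 0.15/(0.25·0.186) = 3.226.
The smallest integer exceeding 3.226 is 4.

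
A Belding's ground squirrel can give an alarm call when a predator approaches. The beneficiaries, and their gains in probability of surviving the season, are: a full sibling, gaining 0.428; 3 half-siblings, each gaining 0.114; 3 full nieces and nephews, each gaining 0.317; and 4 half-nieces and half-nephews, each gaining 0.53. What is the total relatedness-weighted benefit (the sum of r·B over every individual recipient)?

0.80225

r to a full sibling = 0.5 (full sibs share both parents — two paths of length 2: r = 2·(1/2)^2 = 1/2).
r to a half-sibling = 0.25 (half-sibs share one parent — one path of length 2: r = (1/2)^2 = 1/4).
r to a full niece or nephew = 0.25 (full aunt/uncle↔niece/nephew: two paths of length 3 through the shared grandparent pair: r = 2·(1/2)^3 = 1/4).
r to a half-niece or half-nephew = 0.125 (half-aunt/uncle↔niece/nephew: one path of length 3: r = (1/2)^3 = 1/8).
Summing one r·B term per recipient: 1·0.5·0.428 + 3·0.25·0.114 + 3·0.25·0.317 + 4·0.125·0.53 = 0.80225.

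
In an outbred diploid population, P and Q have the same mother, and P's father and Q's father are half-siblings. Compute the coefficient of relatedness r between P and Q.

Independent pedigree routes through distinct common ancestors add.
P and Q are related in two ways: half-sibs through their shared mother (r = 1/4) and half first cousins through their fathers (r = 1/16).
r = 1/4 + 1/16 = 5/16 = 0.3125.

0.3125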